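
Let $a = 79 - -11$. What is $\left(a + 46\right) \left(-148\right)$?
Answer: $-20128$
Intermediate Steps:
$a = 90$ ($a = 79 + 11 = 90$)
$\left(a + 46\right) \left(-148\right) = \left(90 + 46\right) \left(-148\right) = 136 \left(-148\right) = -20128$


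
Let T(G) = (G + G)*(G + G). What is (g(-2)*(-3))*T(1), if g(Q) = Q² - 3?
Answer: -12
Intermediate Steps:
g(Q) = -3 + Q²
T(G) = 4*G² (T(G) = (2*G)*(2*G) = 4*G²)
(g(-2)*(-3))*T(1) = ((-3 + (-2)²)*(-3))*(4*1²) = ((-3 + 4)*(-3))*(4*1) = (1*(-3))*4 = -3*4 = -12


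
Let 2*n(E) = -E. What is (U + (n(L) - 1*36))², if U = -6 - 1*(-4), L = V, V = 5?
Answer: 6561/4 ≈ 1640.3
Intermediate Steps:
L = 5
n(E) = -E/2 (n(E) = (-E)/2 = -E/2)
U = -2 (U = -6 + 4 = -2)
(U + (n(L) - 1*36))² = (-2 + (-½*5 - 1*36))² = (-2 + (-5/2 - 36))² = (-2 - 77/2)² = (-81/2)² = 6561/4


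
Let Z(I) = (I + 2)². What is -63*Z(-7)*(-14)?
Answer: 22050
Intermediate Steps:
Z(I) = (2 + I)²
-63*Z(-7)*(-14) = -63*(2 - 7)²*(-14) = -63*(-5)²*(-14) = -63*25*(-14) = -1575*(-14) = 22050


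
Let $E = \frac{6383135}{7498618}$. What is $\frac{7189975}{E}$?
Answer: $\frac{10782975190910}{1276627} \approx 8.4465 \cdot 10^{6}$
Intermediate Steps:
$E = \frac{6383135}{7498618}$ ($E = 6383135 \cdot \frac{1}{7498618} = \frac{6383135}{7498618} \approx 0.85124$)
$\frac{7189975}{E} = \frac{7189975}{\frac{6383135}{7498618}} = 7189975 \cdot \frac{7498618}{6383135} = \frac{10782975190910}{1276627}$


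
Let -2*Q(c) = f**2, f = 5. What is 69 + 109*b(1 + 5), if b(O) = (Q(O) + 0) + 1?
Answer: -2369/2 ≈ -1184.5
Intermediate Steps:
Q(c) = -25/2 (Q(c) = -1/2*5**2 = -1/2*25 = -25/2)
b(O) = -23/2 (b(O) = (-25/2 + 0) + 1 = -25/2 + 1 = -23/2)
69 + 109*b(1 + 5) = 69 + 109*(-23/2) = 69 - 2507/2 = -2369/2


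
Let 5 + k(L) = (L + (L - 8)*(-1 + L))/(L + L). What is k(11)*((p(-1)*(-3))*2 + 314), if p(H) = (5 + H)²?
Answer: -7521/11 ≈ -683.73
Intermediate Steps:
k(L) = -5 + (L + (-1 + L)*(-8 + L))/(2*L) (k(L) = -5 + (L + (L - 8)*(-1 + L))/(L + L) = -5 + (L + (-8 + L)*(-1 + L))/((2*L)) = -5 + (L + (-1 + L)*(-8 + L))*(1/(2*L)) = -5 + (L + (-1 + L)*(-8 + L))/(2*L))
k(11)*((p(-1)*(-3))*2 + 314) = (-9 + (½)*11 + 4/11)*(((5 - 1)²*(-3))*2 + 314) = (-9 + 11/2 + 4*(1/11))*((4²*(-3))*2 + 314) = (-9 + 11/2 + 4/11)*((16*(-3))*2 + 314) = -69*(-48*2 + 314)/22 = -69*(-96 + 314)/22 = -69/22*218 = -7521/11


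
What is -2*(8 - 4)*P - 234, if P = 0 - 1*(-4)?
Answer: -266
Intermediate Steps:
P = 4 (P = 0 + 4 = 4)
-2*(8 - 4)*P - 234 = -2*(8 - 4)*4 - 234 = -8*4 - 234 = -2*16 - 234 = -32 - 234 = -266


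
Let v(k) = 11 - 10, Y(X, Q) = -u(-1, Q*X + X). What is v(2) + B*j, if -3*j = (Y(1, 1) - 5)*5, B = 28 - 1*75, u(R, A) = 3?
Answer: -1877/3 ≈ -625.67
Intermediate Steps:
Y(X, Q) = -3 (Y(X, Q) = -1*3 = -3)
v(k) = 1
B = -47 (B = 28 - 75 = -47)
j = 40/3 (j = -(-3 - 5)*5/3 = -(-8)*5/3 = -⅓*(-40) = 40/3 ≈ 13.333)
v(2) + B*j = 1 - 47*40/3 = 1 - 1880/3 = -1877/3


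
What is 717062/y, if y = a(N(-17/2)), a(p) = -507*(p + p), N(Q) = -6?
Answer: 358531/3042 ≈ 117.86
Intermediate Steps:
a(p) = -1014*p
y = 6084 (y = -1014*(-6) = 6084)
717062/y = 717062/6084 = 717062*(1/6084) = 358531/3042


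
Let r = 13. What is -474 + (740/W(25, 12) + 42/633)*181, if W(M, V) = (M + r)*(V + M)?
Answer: -1470210/4009 ≈ -366.73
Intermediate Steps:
W(M, V) = (13 + M)*(M + V) (W(M, V) = (M + 13)*(V + M) = (13 + M)*(M + V))
-474 + (740/W(25, 12) + 42/633)*181 = -474 + (740/(25**2 + 13*25 + 13*12 + 25*12) + 42/633)*181 = -474 + (740/(625 + 325 + 156 + 300) + 42*(1/633))*181 = -474 + (740/1406 + 14/211)*181 = -474 + (740*(1/1406) + 14/211)*181 = -474 + (10/19 + 14/211)*181 = -474 + (2376/4009)*181 = -474 + 430056/4009 = -1470210/4009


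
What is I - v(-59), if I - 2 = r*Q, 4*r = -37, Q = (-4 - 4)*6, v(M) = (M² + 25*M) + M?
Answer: -1501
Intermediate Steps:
v(M) = M² + 26*M
Q = -48 (Q = -8*6 = -48)
r = -37/4 (r = (¼)*(-37) = -37/4 ≈ -9.2500)
I = 446 (I = 2 - 37/4*(-48) = 2 + 444 = 446)
I - v(-59) = 446 - (-59)*(26 - 59) = 446 - (-59)*(-33) = 446 - 1*1947 = 446 - 1947 = -1501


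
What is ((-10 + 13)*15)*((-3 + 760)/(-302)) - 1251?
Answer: -411867/302 ≈ -1363.8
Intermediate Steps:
((-10 + 13)*15)*((-3 + 760)/(-302)) - 1251 = (3*15)*(757*(-1/302)) - 1251 = 45*(-757/302) - 1251 = -34065/302 - 1251 = -411867/302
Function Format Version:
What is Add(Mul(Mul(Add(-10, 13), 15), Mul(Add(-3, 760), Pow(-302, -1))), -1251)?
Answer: Rational(-411867, 302) ≈ -1363.8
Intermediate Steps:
Add(Mul(Mul(Add(-10, 13), 15), Mul(Add(-3, 760), Pow(-302, -1))), -1251) = Add(Mul(Mul(3, 15), Mul(757, Rational(-1, 302))), -1251) = Add(Mul(45, Rational(-757, 302)), -1251) = Add(Rational(-34065, 302), -1251) = Rational(-411867, 302)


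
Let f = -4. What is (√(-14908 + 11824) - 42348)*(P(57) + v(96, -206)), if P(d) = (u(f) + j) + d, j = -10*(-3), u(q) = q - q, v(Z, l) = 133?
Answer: -9316560 + 440*I*√771 ≈ -9.3166e+6 + 12217.0*I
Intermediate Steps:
u(q) = 0
j = 30
P(d) = 30 + d (P(d) = (0 + 30) + d = 30 + d)
(√(-14908 + 11824) - 42348)*(P(57) + v(96, -206)) = (√(-14908 + 11824) - 42348)*((30 + 57) + 133) = (√(-3084) - 42348)*(87 + 133) = (2*I*√771 - 42348)*220 = (-42348 + 2*I*√771)*220 = -9316560 + 440*I*√771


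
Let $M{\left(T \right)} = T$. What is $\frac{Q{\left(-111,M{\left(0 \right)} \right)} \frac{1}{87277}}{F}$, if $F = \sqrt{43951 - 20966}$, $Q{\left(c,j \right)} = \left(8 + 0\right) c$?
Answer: $- \frac{888 \sqrt{22985}}{2006061845} \approx -6.7111 \cdot 10^{-5}$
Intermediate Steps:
$Q{\left(c,j \right)} = 8 c$
$F = \sqrt{22985} \approx 151.61$
$\frac{Q{\left(-111,M{\left(0 \right)} \right)} \frac{1}{87277}}{F} = \frac{8 \left(-111\right) \frac{1}{87277}}{\sqrt{22985}} = \left(-888\right) \frac{1}{87277} \frac{\sqrt{22985}}{22985} = - \frac{888 \frac{\sqrt{22985}}{22985}}{87277} = - \frac{888 \sqrt{22985}}{2006061845}$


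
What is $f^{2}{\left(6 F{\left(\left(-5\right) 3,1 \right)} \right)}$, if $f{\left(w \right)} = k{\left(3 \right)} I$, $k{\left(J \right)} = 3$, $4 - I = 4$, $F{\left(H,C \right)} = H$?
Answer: $0$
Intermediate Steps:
$I = 0$ ($I = 4 - 4 = 0$)
$f{\left(w \right)} = 0$ ($f{\left(w \right)} = 3 \cdot 0 = 0$)
$f^{2}{\left(6 F{\left(\left(-5\right) 3,1 \right)} \right)} = 0^{2} = 0$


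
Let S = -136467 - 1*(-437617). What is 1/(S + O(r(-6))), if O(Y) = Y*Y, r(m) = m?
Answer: 1/301186 ≈ 3.3202e-6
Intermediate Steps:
S = 301150 (S = -136467 + 437617 = 301150)
O(Y) = Y²
1/(S + O(r(-6))) = 1/(301150 + (-6)²) = 1/(301150 + 36) = 1/301186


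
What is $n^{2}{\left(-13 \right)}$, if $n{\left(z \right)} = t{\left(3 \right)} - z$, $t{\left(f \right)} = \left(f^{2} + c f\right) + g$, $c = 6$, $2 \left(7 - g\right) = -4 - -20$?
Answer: $1521$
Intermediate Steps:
$g = -1$ ($g = 7 - \frac{-4 - -20}{2} = 7 - \frac{-4 + 20}{2} = 7 - 8 = -1$)
$t{\left(f \right)} = -1 + f^{2} + 6 f$ ($t{\left(f \right)} = \left(f^{2} + 6 f\right) - 1 = -1 + f^{2} + 6 f$)
$n{\left(z \right)} = 26 - z$ ($n{\left(z \right)} = \left(-1 + 3^{2} + 6 \cdot 3\right) - z = \left(-1 + 9 + 18\right) - z = 26 - z$)
$n^{2}{\left(-13 \right)} = \left(26 - -13\right)^{2} = \left(26 + 13\right)^{2} = 39^{2} = 1521$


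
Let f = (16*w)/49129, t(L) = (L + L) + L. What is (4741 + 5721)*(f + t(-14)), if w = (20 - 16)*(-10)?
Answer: -21594174796/49129 ≈ -4.3954e+5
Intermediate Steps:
t(L) = 3*L (t(L) = 2*L + L = 3*L)
w = -40 (w = 4*(-10) = -40)
f = -640/49129 (f = (16*(-40))/49129 = -640*1/49129 = -640/49129 ≈ -0.013027)
(4741 + 5721)*(f + t(-14)) = (4741 + 5721)*(-640/49129 + 3*(-14)) = 10462*(-640/49129 - 42) = 10462*(-2064058/49129) = -21594174796/49129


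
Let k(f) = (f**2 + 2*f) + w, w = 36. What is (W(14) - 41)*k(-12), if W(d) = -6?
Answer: -7332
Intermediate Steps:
k(f) = 36 + f**2 + 2*f (k(f) = (f**2 + 2*f) + 36 = 36 + f**2 + 2*f)
(W(14) - 41)*k(-12) = (-6 - 41)*(36 + (-12)**2 + 2*(-12)) = -47*(36 + 144 - 24) = -47*156 = -7332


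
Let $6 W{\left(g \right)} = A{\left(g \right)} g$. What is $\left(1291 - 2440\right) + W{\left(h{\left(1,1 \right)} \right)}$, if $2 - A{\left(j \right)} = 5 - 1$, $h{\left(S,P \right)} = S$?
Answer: $- \frac{3448}{3} \approx -1149.3$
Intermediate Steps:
$A{\left(j \right)} = -2$ ($A{\left(j \right)} = 2 - \left(5 - 1\right) = 2 - 4 = -2$)
$W{\left(g \right)} = - \frac{g}{3}$ ($W{\left(g \right)} = \frac{\left(-2\right) g}{6} = - \frac{g}{3}$)
$\left(1291 - 2440\right) + W{\left(h{\left(1,1 \right)} \right)} = \left(1291 - 2440\right) - \frac{1}{3} = -1149 - \frac{1}{3} = - \frac{3448}{3}$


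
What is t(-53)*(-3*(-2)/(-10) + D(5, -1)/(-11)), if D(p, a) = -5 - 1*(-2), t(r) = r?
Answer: 954/55 ≈ 17.345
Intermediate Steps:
D(p, a) = -3 (D(p, a) = -5 + 2 = -3)
t(-53)*(-3*(-2)/(-10) + D(5, -1)/(-11)) = -53*(-3*(-2)/(-10) - 3/(-11)) = -53*(6*(-⅒) - 3*(-1/11)) = -53*(-⅗ + 3/11) = -53*(-18/55) = 954/55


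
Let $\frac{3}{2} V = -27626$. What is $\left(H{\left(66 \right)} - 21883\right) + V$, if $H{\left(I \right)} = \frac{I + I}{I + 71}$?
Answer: $- \frac{16563041}{411} \approx -40299.0$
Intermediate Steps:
$V = - \frac{55252}{3}$ ($V = \frac{2}{3} \left(-27626\right) = - \frac{55252}{3} \approx -18417.0$)
$H{\left(I \right)} = \frac{2 I}{71 + I}$
$\left(H{\left(66 \right)} - 21883\right) + V = \left(2 \cdot 66 \frac{1}{71 + 66} - 21883\right) - \frac{55252}{3} = \left(2 \cdot 66 \cdot \frac{1}{137} - 21883\right) - \frac{55252}{3} = \left(\frac{132}{137} - 21883\right) - \frac{55252}{3} = - \frac{2997839}{137} - \frac{55252}{3} = - \frac{16563041}{411}$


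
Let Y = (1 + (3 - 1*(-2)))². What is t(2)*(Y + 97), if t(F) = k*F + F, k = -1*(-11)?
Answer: 3192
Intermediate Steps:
k = 11
t(F) = 12*F (t(F) = 11*F + F = 12*F)
Y = 36 (Y = (1 + (3 + 2))² = (1 + 5)² = 6² = 36)
t(2)*(Y + 97) = (12*2)*(36 + 97) = 24*133 = 3192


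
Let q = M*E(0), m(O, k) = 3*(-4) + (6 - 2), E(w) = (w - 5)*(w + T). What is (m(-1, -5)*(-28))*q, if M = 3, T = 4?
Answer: -13440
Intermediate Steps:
E(w) = (-5 + w)*(4 + w) (E(w) = (w - 5)*(w + 4) = (-5 + w)*(4 + w))
m(O, k) = -8 (m(O, k) = -12 + 4 = -8)
q = -60 (q = 3*(-20 + 0² - 1*0) = 3*(-20 + 0 + 0) = 3*(-20) = -60)
(m(-1, -5)*(-28))*q = -8*(-28)*(-60) = 224*(-60) = -13440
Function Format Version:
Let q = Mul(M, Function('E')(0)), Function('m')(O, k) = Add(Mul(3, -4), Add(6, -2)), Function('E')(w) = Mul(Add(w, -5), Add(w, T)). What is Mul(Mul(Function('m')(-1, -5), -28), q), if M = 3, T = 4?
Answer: -13440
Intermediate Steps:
Function('E')(w) = Mul(Add(-5, w), Add(4, w)) (Function('E')(w) = Mul(Add(w, -5), Add(w, 4)) = Mul(Add(-5, w), Add(4, w)))
Function('m')(O, k) = -8 (Function('m')(O, k) = Add(-12, 4) = -8)
q = -60 (q = Mul(3, Add(-20, Pow(0, 2), Mul(-1, 0))) = Mul(3, Add(-20, 0, 0)) = Mul(3, -20) = -60)
Mul(Mul(Function('m')(-1, -5), -28), q) = Mul(Mul(-8, -28), -60) = Mul(224, -60) = -13440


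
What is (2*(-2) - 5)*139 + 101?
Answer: -1150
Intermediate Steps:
(2*(-2) - 5)*139 + 101 = (-4 - 5)*139 + 101 = -9*139 + 101 = -1251 + 101 = -1150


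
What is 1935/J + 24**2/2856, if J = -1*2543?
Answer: -169233/302617 ≈ -0.55923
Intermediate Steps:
J = -2543
1935/J + 24**2/2856 = 1935/(-2543) + 24**2/2856 = 1935*(-1/2543) + 576*(1/2856) = -1935/2543 + 24/119 = -169233/302617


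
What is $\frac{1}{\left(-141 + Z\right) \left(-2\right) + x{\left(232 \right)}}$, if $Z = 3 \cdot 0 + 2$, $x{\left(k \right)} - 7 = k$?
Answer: $\frac{1}{517} \approx 0.0019342$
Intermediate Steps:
$x{\left(k \right)} = 7 + k$
$Z = 2$ ($Z = 0 + 2 = 2$)
$\frac{1}{\left(-141 + Z\right) \left(-2\right) + x{\left(232 \right)}} = \frac{1}{\left(-141 + 2\right) \left(-2\right) + \left(7 + 232\right)} = \frac{1}{\left(-139\right) \left(-2\right) + 239} = \frac{1}{278 + 239} = \frac{1}{517}$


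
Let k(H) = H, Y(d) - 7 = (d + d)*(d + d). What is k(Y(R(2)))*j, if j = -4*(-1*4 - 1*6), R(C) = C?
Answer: 920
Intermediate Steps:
Y(d) = 7 + 4*d² (Y(d) = 7 + (d + d)*(d + d) = 7 + (2*d)*(2*d) = 7 + 4*d²)
j = 40 (j = -4*(-4 - 6) = -4*(-10) = 40)
k(Y(R(2)))*j = (7 + 4*2²)*40 = (7 + 4*4)*40 = (7 + 16)*40 = 23*40 = 920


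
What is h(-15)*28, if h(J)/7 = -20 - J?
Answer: -980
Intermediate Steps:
h(J) = -140 - 7*J (h(J) = 7*(-20 - J) = -140 - 7*J)
h(-15)*28 = (-140 - 7*(-15))*28 = (-140 + 105)*28 = -35*28 = -980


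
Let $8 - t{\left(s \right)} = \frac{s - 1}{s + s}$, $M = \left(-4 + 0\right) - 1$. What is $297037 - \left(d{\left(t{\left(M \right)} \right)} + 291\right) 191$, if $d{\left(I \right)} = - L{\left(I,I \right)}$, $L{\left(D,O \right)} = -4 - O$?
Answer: $\frac{1196393}{5} \approx 2.3928 \cdot 10^{5}$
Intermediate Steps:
$M = -5$ ($M = -4 - 1 = -5$)
$t{\left(s \right)} = 8 - \frac{-1 + s}{2 s}$ ($t{\left(s \right)} = 8 - \frac{s - 1}{s + s} = 8 - \frac{-1 + s}{2 s}$)
$d{\left(I \right)} = 4 + I$ ($d{\left(I \right)} = - (-4 - I) = 4 + I$)
$297037 - \left(d{\left(t{\left(M \right)} \right)} + 291\right) 191 = 297037 - \left(\left(4 + \frac{1 + 15 \left(-5\right)}{2 \left(-5\right)}\right) + 291\right) 191 = 297037 - \left(\left(4 + \frac{1}{2} \left(- \frac{1}{5}\right) \left(1 - 75\right)\right) + 291\right) 191 = 297037 - \left(\left(4 + \frac{1}{2} \left(- \frac{1}{5}\right) \left(-74\right)\right) + 291\right) 191 = 297037 - \left(\left(4 + \frac{37}{5}\right) + 291\right) 191 = 297037 - \left(\frac{57}{5} + 291\right) 191 = 297037 - \frac{1512}{5} \cdot 191 = 297037 - \frac{288792}{5} = \frac{1196393}{5}$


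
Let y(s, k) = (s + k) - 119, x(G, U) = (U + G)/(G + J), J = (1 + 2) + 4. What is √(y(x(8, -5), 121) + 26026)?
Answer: √650705/5 ≈ 161.33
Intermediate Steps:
J = 7 (J = 3 + 4 = 7)
x(G, U) = (G + U)/(7 + G) (x(G, U) = (U + G)/(G + 7) = (G + U)/(7 + G))
y(s, k) = -119 + k + s (y(s, k) = (k + s) - 119 = -119 + k + s)
√(y(x(8, -5), 121) + 26026) = √((-119 + 121 + (8 - 5)/(7 + 8)) + 26026) = √((-119 + 121 + 3/15) + 26026) = √((-119 + 121 + (1/15)*3) + 26026) = √((-119 + 121 + ⅕) + 26026) = √(11/5 + 26026) = √(130141/5) = √650705/5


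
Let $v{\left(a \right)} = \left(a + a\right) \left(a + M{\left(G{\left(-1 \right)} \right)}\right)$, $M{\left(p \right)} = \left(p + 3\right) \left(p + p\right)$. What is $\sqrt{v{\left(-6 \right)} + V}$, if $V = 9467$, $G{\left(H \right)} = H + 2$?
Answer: $\sqrt{9443} \approx 97.175$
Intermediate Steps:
$G{\left(H \right)} = 2 + H$
$M{\left(p \right)} = 2 p \left(3 + p\right)$ ($M{\left(p \right)} = \left(3 + p\right) 2 p = 2 p \left(3 + p\right)$)
$v{\left(a \right)} = 2 a \left(8 + a\right)$ ($v{\left(a \right)} = \left(a + a\right) \left(a + 2 \left(2 - 1\right) \left(3 + \left(2 - 1\right)\right)\right) = 2 a \left(a + 2 \cdot 1 \left(3 + 1\right)\right) = 2 a \left(a + 2 \cdot 1 \cdot 4\right) = 2 a \left(a + 8\right) = 2 a \left(8 + a\right)$)
$\sqrt{v{\left(-6 \right)} + V} = \sqrt{2 \left(-6\right) \left(8 - 6\right) + 9467} = \sqrt{2 \left(-6\right) 2 + 9467} = \sqrt{-24 + 9467} = \sqrt{9443}$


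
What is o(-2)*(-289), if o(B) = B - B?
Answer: 0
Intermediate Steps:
o(B) = 0
o(-2)*(-289) = 0*(-289) = 0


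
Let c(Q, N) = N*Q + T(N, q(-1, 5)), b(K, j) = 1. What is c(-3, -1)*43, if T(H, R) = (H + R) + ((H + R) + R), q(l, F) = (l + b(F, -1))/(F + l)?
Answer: 43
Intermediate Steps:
q(l, F) = (1 + l)/(F + l) (q(l, F) = (l + 1)/(F + l) = (1 + l)/(F + l))
T(H, R) = 2*H + 3*R (T(H, R) = (H + R) + (H + 2*R) = 2*H + 3*R)
c(Q, N) = 2*N + N*Q (c(Q, N) = N*Q + (2*N + 3*((1 - 1)/(5 - 1))) = N*Q + (2*N + 3*(0/4)) = N*Q + (2*N + 3*((¼)*0)) = N*Q + (2*N + 3*0) = N*Q + (2*N + 0) = N*Q + 2*N = 2*N + N*Q)
c(-3, -1)*43 = -(2 - 3)*43 = -1*(-1)*43 = 1*43 = 43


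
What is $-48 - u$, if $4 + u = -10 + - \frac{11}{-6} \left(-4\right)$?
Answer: $- \frac{80}{3} \approx -26.667$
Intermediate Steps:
$u = - \frac{64}{3}$ ($u = -4 - \left(10 - - \frac{11}{-6} \left(-4\right)\right) = -4 - \left(10 - \left(-11\right) \left(- \frac{1}{6}\right) \left(-4\right)\right) = -4 + \left(-10 + \frac{11}{6} \left(-4\right)\right) = -4 - \frac{52}{3} = - \frac{64}{3} \approx -21.333$)
$-48 - u = -48 - - \frac{64}{3} = -48 + \frac{64}{3} = - \frac{80}{3}$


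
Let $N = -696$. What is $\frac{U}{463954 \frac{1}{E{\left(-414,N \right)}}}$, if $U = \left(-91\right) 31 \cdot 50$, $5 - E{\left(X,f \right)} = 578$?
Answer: $\frac{40410825}{231977} \approx 174.2$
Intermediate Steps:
$E{\left(X,f \right)} = -573$ ($E{\left(X,f \right)} = 5 - 578 = -573$)
$U = -141050$ ($U = \left(-2821\right) 50 = -141050$)
$\frac{U}{463954 \frac{1}{E{\left(-414,N \right)}}} = - \frac{141050}{463954 \frac{1}{-573}} = - \frac{141050}{463954 \left(- \frac{1}{573}\right)} = - \frac{141050}{- \frac{463954}{573}} = \left(-141050\right) \left(- \frac{573}{463954}\right) = \frac{40410825}{231977}$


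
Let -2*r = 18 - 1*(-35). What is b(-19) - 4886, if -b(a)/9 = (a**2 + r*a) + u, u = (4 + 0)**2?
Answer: -25621/2 ≈ -12811.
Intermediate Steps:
u = 16 (u = 4**2 = 16)
r = -53/2 (r = -(18 - 1*(-35))/2 = -(18 + 35)/2 = -1/2*53 = -53/2 ≈ -26.500)
b(a) = -144 - 9*a**2 + 477*a/2 (b(a) = -9*((a**2 - 53*a/2) + 16) = -9*(16 + a**2 - 53*a/2) = -144 - 9*a**2 + 477*a/2)
b(-19) - 4886 = (-144 - 9*(-19)**2 + (477/2)*(-19)) - 4886 = (-144 - 9*361 - 9063/2) - 4886 = (-144 - 3249 - 9063/2) - 4886 = -15849/2 - 4886 = -25621/2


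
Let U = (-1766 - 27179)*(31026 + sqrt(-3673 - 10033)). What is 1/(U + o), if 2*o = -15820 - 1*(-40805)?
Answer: -65311642/58652980617145575 + 23156*I*sqrt(13706)/645182786788601325 ≈ -1.1135e-9 + 4.2018e-12*I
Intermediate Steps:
o = 24985/2 (o = (-15820 - 1*(-40805))/2 = (-15820 + 40805)/2 = (1/2)*24985 = 24985/2 ≈ 12493.)
U = -898047570 - 28945*I*sqrt(13706) (U = -28945*(31026 + sqrt(-13706)) = -28945*(31026 + I*sqrt(13706)) = -898047570 - 28945*I*sqrt(13706) ≈ -8.9805e+8 - 3.3887e+6*I)
1/(U + o) = 1/((-898047570 - 28945*I*sqrt(13706)) + 24985/2) = 1/(-1796070155/2 - 28945*I*sqrt(13706))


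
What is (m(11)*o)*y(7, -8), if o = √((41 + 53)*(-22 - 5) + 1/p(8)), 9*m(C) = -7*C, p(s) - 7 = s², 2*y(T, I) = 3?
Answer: -77*I*√12793987/426 ≈ -646.52*I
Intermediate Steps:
y(T, I) = 3/2 (y(T, I) = (½)*3 = 3/2)
p(s) = 7 + s²
m(C) = -7*C/9 (m(C) = (-7*C)/9 = -7*C/9)
o = I*√12793987/71 (o = √((41 + 53)*(-22 - 5) + 1/(7 + 8²)) = √(94*(-27) + 1/(7 + 64)) = √(-2538 + 1/71) = √(-180197/71) = I*√12793987/71 ≈ 50.378*I)
(m(11)*o)*y(7, -8) = ((-7/9*11)*(I*√12793987/71))*(3/2) = -77*I*√12793987/639*(3/2) = -77*I*√12793987/426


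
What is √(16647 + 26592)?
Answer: √43239 ≈ 207.94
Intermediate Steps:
√(16647 + 26592) = √43239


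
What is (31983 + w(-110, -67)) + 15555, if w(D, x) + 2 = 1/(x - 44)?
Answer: 5276495/111 ≈ 47536.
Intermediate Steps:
w(D, x) = -2 + 1/(-44 + x) (w(D, x) = -2 + 1/(x - 44) = -2 + 1/(-44 + x))
(31983 + w(-110, -67)) + 15555 = (31983 + (89 - 2*(-67))/(-44 - 67)) + 15555 = (31983 + (89 + 134)/(-111)) + 15555 = (31983 - 1/111*223) + 15555 = (31983 - 223/111) + 15555 = 3549890/111 + 15555 = 5276495/111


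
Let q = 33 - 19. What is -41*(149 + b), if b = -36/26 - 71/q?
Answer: -1063663/182 ≈ -5844.3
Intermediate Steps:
q = 14
b = -1175/182 (b = -36/26 - 71/14 = -36*1/26 - 71*1/14 = -18/13 - 71/14 = -1175/182 ≈ -6.4560)
-41*(149 + b) = -41*(149 - 1175/182) = -41*25943/182 = -1063663/182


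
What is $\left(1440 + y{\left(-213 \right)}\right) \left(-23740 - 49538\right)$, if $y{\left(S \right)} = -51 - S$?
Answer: $-117391356$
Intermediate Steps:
$\left(1440 + y{\left(-213 \right)}\right) \left(-23740 - 49538\right) = \left(1440 - -162\right) \left(-23740 - 49538\right) = \left(1440 + \left(-51 + 213\right)\right) \left(-73278\right) = \left(1440 + 162\right) \left(-73278\right) = 1602 \left(-73278\right) = -117391356$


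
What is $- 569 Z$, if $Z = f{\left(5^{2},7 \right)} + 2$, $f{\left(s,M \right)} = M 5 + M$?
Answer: $-25036$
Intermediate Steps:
$f{\left(s,M \right)} = 6 M$ ($f{\left(s,M \right)} = 5 M + M = 6 M$)
$Z = 44$ ($Z = 6 \cdot 7 + 2 = 42 + 2 = 44$)
$- 569 Z = \left(-569\right) 44 = -25036$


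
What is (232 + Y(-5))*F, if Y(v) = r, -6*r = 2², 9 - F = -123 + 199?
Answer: -46498/3 ≈ -15499.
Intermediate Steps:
F = -67 (F = 9 - (-123 + 199) = 9 - 1*76 = 9 - 76 = -67)
r = -⅔ (r = -⅙*2² = -⅙*4 = -⅔ ≈ -0.66667)
Y(v) = -⅔
(232 + Y(-5))*F = (232 - ⅔)*(-67) = (694/3)*(-67) = -46498/3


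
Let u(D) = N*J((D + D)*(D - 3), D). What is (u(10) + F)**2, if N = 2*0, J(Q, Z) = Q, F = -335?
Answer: 112225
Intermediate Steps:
N = 0
u(D) = 0 (u(D) = 0*((D + D)*(D - 3)) = 0*((2*D)*(-3 + D)) = 0*(2*D*(-3 + D)) = 0)
(u(10) + F)**2 = (0 - 335)**2 = (-335)**2 = 112225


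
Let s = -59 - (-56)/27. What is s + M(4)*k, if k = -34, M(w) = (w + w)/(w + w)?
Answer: -2455/27 ≈ -90.926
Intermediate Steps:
M(w) = 1 (M(w) = (2*w)/((2*w)) = (2*w)*(1/(2*w)) = 1)
s = -1537/27 (s = -59 - (-56)/27 = -59 - 1*(-56/27) = -59 + 56/27 = -1537/27 ≈ -56.926)
s + M(4)*k = -1537/27 + 1*(-34) = -1537/27 - 34 = -2455/27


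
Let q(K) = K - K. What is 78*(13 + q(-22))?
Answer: 1014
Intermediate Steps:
q(K) = 0
78*(13 + q(-22)) = 78*(13 + 0) = 78*13 = 1014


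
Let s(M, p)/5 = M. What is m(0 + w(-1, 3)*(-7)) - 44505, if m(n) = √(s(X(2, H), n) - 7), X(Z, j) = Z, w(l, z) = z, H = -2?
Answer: -44505 + √3 ≈ -44503.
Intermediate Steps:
s(M, p) = 5*M
m(n) = √3 (m(n) = √(5*2 - 7) = √(10 - 7) = √3)
m(0 + w(-1, 3)*(-7)) - 44505 = √3 - 44505 = -44505 + √3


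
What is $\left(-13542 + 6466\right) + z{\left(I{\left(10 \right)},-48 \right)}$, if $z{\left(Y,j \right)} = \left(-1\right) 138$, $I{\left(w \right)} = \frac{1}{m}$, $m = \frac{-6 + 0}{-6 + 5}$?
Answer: $-7214$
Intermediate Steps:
$m = 6$ ($m = - \frac{6}{-1} = \left(-6\right) \left(-1\right) = 6$)
$I{\left(w \right)} = \frac{1}{6}$
$z{\left(Y,j \right)} = -138$
$\left(-13542 + 6466\right) + z{\left(I{\left(10 \right)},-48 \right)} = \left(-13542 + 6466\right) - 138 = -7076 - 138 = -7214$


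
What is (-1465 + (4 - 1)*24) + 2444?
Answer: 1051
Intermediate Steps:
(-1465 + (4 - 1)*24) + 2444 = (-1465 + 3*24) + 2444 = (-1465 + 72) + 2444 = -1393 + 2444 = 1051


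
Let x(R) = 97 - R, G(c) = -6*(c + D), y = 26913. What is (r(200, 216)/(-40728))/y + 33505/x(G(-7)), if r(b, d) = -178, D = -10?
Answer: -3672525480643/548056332 ≈ -6701.0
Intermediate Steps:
G(c) = 60 - 6*c (G(c) = -6*(c - 10) = -6*(-10 + c) = 60 - 6*c)
(r(200, 216)/(-40728))/y + 33505/x(G(-7)) = -178/(-40728)/26913 + 33505/(97 - (60 - 6*(-7))) = -178*(-1/40728)*(1/26913) + 33505/(97 - (60 + 42)) = (89/20364)*(1/26913) + 33505/(97 - 1*102) = 89/548056332 + 33505/(97 - 102) = 89/548056332 + 33505/(-5) = 89/548056332 + 33505*(-⅕) = 89/548056332 - 6701 = -3672525480643/548056332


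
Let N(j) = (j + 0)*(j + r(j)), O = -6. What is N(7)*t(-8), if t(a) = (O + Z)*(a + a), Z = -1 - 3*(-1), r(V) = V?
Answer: 6272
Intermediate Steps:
Z = 2 (Z = -1 + 3 = 2)
N(j) = 2*j**2 (N(j) = (j + 0)*(j + j) = j*(2*j) = 2*j**2)
t(a) = -8*a (t(a) = (-6 + 2)*(a + a) = -8*a)
N(7)*t(-8) = (2*7**2)*(-8*(-8)) = (2*49)*64 = 98*64 = 6272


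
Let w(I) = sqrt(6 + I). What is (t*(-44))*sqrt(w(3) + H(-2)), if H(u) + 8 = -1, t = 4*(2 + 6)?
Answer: -1408*I*sqrt(6) ≈ -3448.9*I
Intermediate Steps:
t = 32 (t = 4*8 = 32)
H(u) = -9 (H(u) = -8 - 1 = -9)
(t*(-44))*sqrt(w(3) + H(-2)) = (32*(-44))*sqrt(sqrt(6 + 3) - 9) = -1408*sqrt(sqrt(9) - 9) = -1408*sqrt(3 - 9) = -1408*I*sqrt(6)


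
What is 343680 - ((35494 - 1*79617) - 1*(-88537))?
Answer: 299266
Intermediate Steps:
343680 - ((35494 - 1*79617) - 1*(-88537)) = 343680 - ((35494 - 79617) + 88537) = 343680 - (-44123 + 88537) = 343680 - 1*44414 = 343680 - 44414 = 299266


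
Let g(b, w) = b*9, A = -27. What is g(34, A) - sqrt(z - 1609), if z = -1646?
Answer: 306 - I*sqrt(3255) ≈ 306.0 - 57.053*I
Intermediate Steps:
g(b, w) = 9*b
g(34, A) - sqrt(z - 1609) = 9*34 - sqrt(-1646 - 1609) = 306 - sqrt(-3255) = 306 - I*sqrt(3255)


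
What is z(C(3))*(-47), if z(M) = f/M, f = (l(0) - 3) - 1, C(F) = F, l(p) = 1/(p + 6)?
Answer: 1081/18 ≈ 60.056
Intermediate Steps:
l(p) = 1/(6 + p)
f = -23/6 (f = (1/(6 + 0) - 3) - 1 = (1/6 - 3) - 1 = -17/6 - 1 = -23/6 ≈ -3.8333)
z(M) = -23/(6*M)
z(C(3))*(-47) = -23/6/3*(-47) = -23/6*1/3*(-47) = -23/18*(-47) = 1081/18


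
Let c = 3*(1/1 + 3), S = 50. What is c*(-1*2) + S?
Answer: 26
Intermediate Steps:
c = 12 (c = 3*(1 + 3) = 3*4 = 12)
c*(-1*2) + S = 12*(-1*2) + 50 = 12*(-2) + 50 = -24 + 50 = 26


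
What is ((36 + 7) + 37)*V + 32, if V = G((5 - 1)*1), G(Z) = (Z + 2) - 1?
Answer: 432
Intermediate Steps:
G(Z) = 1 + Z (G(Z) = (2 + Z) - 1 = 1 + Z)
V = 5 (V = 1 + (5 - 1)*1 = 1 + 4*1 = 1 + 4 = 5)
((36 + 7) + 37)*V + 32 = ((36 + 7) + 37)*5 + 32 = (43 + 37)*5 + 32 = 80*5 + 32 = 400 + 32 = 432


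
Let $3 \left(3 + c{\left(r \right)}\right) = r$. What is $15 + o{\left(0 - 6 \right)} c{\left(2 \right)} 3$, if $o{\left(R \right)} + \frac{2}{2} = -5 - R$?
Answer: $15$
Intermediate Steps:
$c{\left(r \right)} = -3 + \frac{r}{3}$
$o{\left(R \right)} = -6 - R$ ($o{\left(R \right)} = -1 - \left(5 + R\right) = -6 - R$)
$15 + o{\left(0 - 6 \right)} c{\left(2 \right)} 3 = 15 + \left(-6 - \left(0 - 6\right)\right) \left(-3 + \frac{1}{3} \cdot 2\right) 3 = 15 + \left(-6 - \left(0 - 6\right)\right) \left(-3 + \frac{2}{3}\right) 3 = 15 + \left(-6 - -6\right) \left(\left(- \frac{7}{3}\right) 3\right) = 15 + \left(-6 + 6\right) \left(-7\right) = 15 + 0 \left(-7\right) = 15 + 0 = 15$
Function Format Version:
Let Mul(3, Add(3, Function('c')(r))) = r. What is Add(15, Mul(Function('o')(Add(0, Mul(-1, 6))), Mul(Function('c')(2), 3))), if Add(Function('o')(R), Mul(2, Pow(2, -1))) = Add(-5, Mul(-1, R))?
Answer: 15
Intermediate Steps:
Function('c')(r) = Add(-3, Mul(Rational(1, 3), r))
Function('o')(R) = Add(-6, Mul(-1, R)) (Function('o')(R) = Add(-1, Add(-5, Mul(-1, R))) = Add(-6, Mul(-1, R)))
Add(15, Mul(Function('o')(Add(0, Mul(-1, 6))), Mul(Function('c')(2), 3))) = Add(15, Mul(Add(-6, Mul(-1, Add(0, Mul(-1, 6)))), Mul(Add(-3, Mul(Rational(1, 3), 2)), 3))) = Add(15, Mul(Add(-6, Mul(-1, Add(0, -6))), Mul(Add(-3, Rational(2, 3)), 3))) = Add(15, Mul(Add(-6, Mul(-1, -6)), Mul(Rational(-7, 3), 3))) = Add(15, Mul(Add(-6, 6), -7)) = Add(15, Mul(0, -7)) = Add(15, 0) = 15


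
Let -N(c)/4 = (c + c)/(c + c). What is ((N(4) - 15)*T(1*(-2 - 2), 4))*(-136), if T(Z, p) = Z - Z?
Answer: 0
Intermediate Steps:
N(c) = -4 (N(c) = -4*(c + c)/(c + c) = -4*2*c/(2*c) = -4*2*c*1/(2*c) = -4*1 = -4)
T(Z, p) = 0
((N(4) - 15)*T(1*(-2 - 2), 4))*(-136) = ((-4 - 15)*0)*(-136) = -19*0*(-136) = 0*(-136) = 0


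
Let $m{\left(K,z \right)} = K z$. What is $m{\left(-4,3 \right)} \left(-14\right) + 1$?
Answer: $169$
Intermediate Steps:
$m{\left(-4,3 \right)} \left(-14\right) + 1 = \left(-4\right) 3 \left(-14\right) + 1 = \left(-12\right) \left(-14\right) + 1 = 168 + 1 = 169$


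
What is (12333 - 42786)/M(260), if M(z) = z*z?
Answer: -30453/67600 ≈ -0.45049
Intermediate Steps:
M(z) = z**2
(12333 - 42786)/M(260) = (12333 - 42786)/(260**2) = -30453/67600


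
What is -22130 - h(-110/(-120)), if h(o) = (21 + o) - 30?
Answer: -265463/12 ≈ -22122.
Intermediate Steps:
h(o) = -9 + o
-22130 - h(-110/(-120)) = -22130 - (-9 - 110/(-120)) = -22130 - (-9 - 110*(-1/120)) = -22130 - (-9 + 11/12) = -22130 - 1*(-97/12) = -22130 + 97/12 = -265463/12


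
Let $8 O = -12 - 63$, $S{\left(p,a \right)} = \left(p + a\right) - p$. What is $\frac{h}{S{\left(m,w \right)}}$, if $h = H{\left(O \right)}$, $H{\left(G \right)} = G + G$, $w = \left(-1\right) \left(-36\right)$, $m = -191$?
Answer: $- \frac{25}{48} \approx -0.52083$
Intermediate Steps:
$w = 36$
$S{\left(p,a \right)} = a$ ($S{\left(p,a \right)} = \left(a + p\right) - p = a$)
$O = - \frac{75}{8}$ ($O = \frac{-12 - 63}{8} = \frac{1}{8} \left(-75\right) = - \frac{75}{8} \approx -9.375$)
$H{\left(G \right)} = 2 G$
$h = - \frac{75}{4}$ ($h = 2 \left(- \frac{75}{8}\right) = - \frac{75}{4} \approx -18.75$)
$\frac{h}{S{\left(m,w \right)}} = - \frac{75}{4 \cdot 36} = \left(- \frac{75}{4}\right) \frac{1}{36} = - \frac{25}{48}$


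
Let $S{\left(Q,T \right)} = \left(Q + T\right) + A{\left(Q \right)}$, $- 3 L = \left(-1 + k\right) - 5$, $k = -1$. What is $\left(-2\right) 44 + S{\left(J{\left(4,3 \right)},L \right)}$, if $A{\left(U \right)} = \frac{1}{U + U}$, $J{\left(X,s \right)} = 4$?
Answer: $- \frac{1957}{24} \approx -81.542$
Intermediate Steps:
$A{\left(U \right)} = \frac{1}{2 U}$
$L = \frac{7}{3}$ ($L = - \frac{\left(-1 - 1\right) - 5}{3} = - \frac{-2 - 5}{3} = \left(- \frac{1}{3}\right) \left(-7\right) = \frac{7}{3} \approx 2.3333$)
$S{\left(Q,T \right)} = Q + T + \frac{1}{2 Q}$ ($S{\left(Q,T \right)} = \left(Q + T\right) + \frac{1}{2 Q} = Q + T + \frac{1}{2 Q}$)
$\left(-2\right) 44 + S{\left(J{\left(4,3 \right)},L \right)} = \left(-2\right) 44 + \left(4 + \frac{7}{3} + \frac{1}{2 \cdot 4}\right) = -88 + \left(4 + \frac{7}{3} + \frac{1}{2} \cdot \frac{1}{4}\right) = -88 + \left(4 + \frac{7}{3} + \frac{1}{8}\right) = -88 + \frac{155}{24} = - \frac{1957}{24}$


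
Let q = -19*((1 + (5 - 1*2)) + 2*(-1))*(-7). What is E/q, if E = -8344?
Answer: -596/19 ≈ -31.368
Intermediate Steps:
q = 266 (q = -19*((1 + (5 - 2)) - 2)*(-7) = -19*((1 + 3) - 2)*(-7) = -19*(4 - 2)*(-7) = -19*2*(-7) = -38*(-7) = 266)
E/q = -8344/266 = -8344*1/266 = -596/19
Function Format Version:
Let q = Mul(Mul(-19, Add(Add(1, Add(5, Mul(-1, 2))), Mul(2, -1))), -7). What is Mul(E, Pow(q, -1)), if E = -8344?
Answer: Rational(-596, 19) ≈ -31.368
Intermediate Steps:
q = 266 (q = Mul(Mul(-19, Add(Add(1, Add(5, -2)), -2)), -7) = Mul(Mul(-19, Add(Add(1, 3), -2)), -7) = Mul(Mul(-19, Add(4, -2)), -7) = Mul(Mul(-19, 2), -7) = Mul(-38, -7) = 266)
Mul(E, Pow(q, -1)) = Mul(-8344, Pow(266, -1)) = Mul(-8344, Rational(1, 266)) = Rational(-596, 19)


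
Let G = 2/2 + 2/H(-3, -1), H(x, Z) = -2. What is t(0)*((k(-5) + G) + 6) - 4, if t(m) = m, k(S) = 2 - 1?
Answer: -4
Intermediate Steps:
k(S) = 1
G = 0 (G = 2/2 + 2/(-2) = 2*(1/2) + 2*(-1/2) = 1 - 1 = 0)
t(0)*((k(-5) + G) + 6) - 4 = 0*((1 + 0) + 6) - 4 = 0*(1 + 6) - 4 = 0*7 - 4 = 0 - 4 = -4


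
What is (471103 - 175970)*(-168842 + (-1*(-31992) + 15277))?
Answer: -35880204209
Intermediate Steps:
(471103 - 175970)*(-168842 + (-1*(-31992) + 15277)) = 295133*(-168842 + (31992 + 15277)) = 295133*(-168842 + 47269) = 295133*(-121573) = -35880204209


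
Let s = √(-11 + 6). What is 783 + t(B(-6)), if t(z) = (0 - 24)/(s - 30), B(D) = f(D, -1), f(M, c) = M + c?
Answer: 141867/181 + 24*I*√5/905 ≈ 783.8 + 0.059299*I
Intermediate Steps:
B(D) = -1 + D (B(D) = D - 1 = -1 + D)
s = I*√5 (s = √(-5) = I*√5 ≈ 2.2361*I)
t(z) = -24/(-30 + I*√5) (t(z) = (0 - 24)/(I*√5 - 30) = -24/(-30 + I*√5))
783 + t(B(-6)) = 783 + (144/181 + 24*I*√5/905) = 141867/181 + 24*I*√5/905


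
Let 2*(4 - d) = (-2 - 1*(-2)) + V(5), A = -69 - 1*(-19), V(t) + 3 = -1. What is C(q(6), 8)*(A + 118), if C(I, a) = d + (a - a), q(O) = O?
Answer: 408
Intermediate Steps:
V(t) = -4 (V(t) = -3 - 1 = -4)
A = -50 (A = -69 + 19 = -50)
d = 6 (d = 4 - ((-2 - 1*(-2)) - 4)/2 = 4 - ((-2 + 2) - 4)/2 = 4 - (0 - 4)/2 = 4 - ½*(-4) = 4 + 2 = 6)
C(I, a) = 6 (C(I, a) = 6 + (a - a) = 6 + 0 = 6)
C(q(6), 8)*(A + 118) = 6*(-50 + 118) = 6*68 = 408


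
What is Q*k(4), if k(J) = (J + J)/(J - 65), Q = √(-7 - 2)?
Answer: -24*I/61 ≈ -0.39344*I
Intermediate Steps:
Q = 3*I (Q = √(-9) = 3*I ≈ 3.0*I)
k(J) = 2*J/(-65 + J) (k(J) = (2*J)/(-65 + J) = 2*J/(-65 + J))
Q*k(4) = (3*I)*(2*4/(-65 + 4)) = (3*I)*(2*4/(-61)) = (3*I)*(2*4*(-1/61)) = (3*I)*(-8/61) = -24*I/61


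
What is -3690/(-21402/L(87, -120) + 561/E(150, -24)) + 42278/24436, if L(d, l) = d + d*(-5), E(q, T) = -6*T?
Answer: -2097696839/38352302 ≈ -54.695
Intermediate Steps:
L(d, l) = -4*d (L(d, l) = d - 5*d = -4*d)
-3690/(-21402/L(87, -120) + 561/E(150, -24)) + 42278/24436 = -3690/(-21402/((-4*87)) + 561/((-6*(-24)))) + 42278/24436 = -3690/(-21402/(-348) + 561/144) + 42278*(1/24436) = -3690/(-21402*(-1/348) + 561*(1/144)) + 21139/12218 = -3690/(123/2 + 187/48) + 21139/12218 = -3690/3139/48 + 21139/12218 = -3690*48/3139 + 21139/12218 = -177120/3139 + 21139/12218 = -2097696839/38352302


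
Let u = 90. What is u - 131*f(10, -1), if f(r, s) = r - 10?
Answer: 90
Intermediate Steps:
f(r, s) = -10 + r
u - 131*f(10, -1) = 90 - 131*(-10 + 10) = 90 - 131*0 = 90 + 0 = 90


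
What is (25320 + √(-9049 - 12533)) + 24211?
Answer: 49531 + 3*I*√2398 ≈ 49531.0 + 146.91*I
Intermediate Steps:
(25320 + √(-9049 - 12533)) + 24211 = (25320 + √(-21582)) + 24211 = (25320 + 3*I*√2398) + 24211 = 49531 + 3*I*√2398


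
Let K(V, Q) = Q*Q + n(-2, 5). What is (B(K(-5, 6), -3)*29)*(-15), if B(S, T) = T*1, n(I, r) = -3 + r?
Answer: 1305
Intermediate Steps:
K(V, Q) = 2 + Q² (K(V, Q) = Q*Q + (-3 + 5) = Q² + 2 = 2 + Q²)
B(S, T) = T
(B(K(-5, 6), -3)*29)*(-15) = -3*29*(-15) = -87*(-15) = 1305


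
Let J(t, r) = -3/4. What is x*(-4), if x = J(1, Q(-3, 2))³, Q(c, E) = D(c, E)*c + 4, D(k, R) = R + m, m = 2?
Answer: 27/16 ≈ 1.6875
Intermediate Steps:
D(k, R) = 2 + R (D(k, R) = R + 2 = 2 + R)
Q(c, E) = 4 + c*(2 + E) (Q(c, E) = (2 + E)*c + 4 = c*(2 + E) + 4 = 4 + c*(2 + E))
J(t, r) = -¾ (J(t, r) = -3*¼ = -¾)
x = -27/64 (x = (-¾)³ = -27/64 ≈ -0.42188)
x*(-4) = -27/64*(-4) = 27/16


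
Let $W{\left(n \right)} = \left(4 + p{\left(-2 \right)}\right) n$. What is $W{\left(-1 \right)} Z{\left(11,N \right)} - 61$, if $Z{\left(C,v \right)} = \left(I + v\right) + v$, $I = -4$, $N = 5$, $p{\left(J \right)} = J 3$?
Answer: $-49$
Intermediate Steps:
$p{\left(J \right)} = 3 J$
$W{\left(n \right)} = - 2 n$ ($W{\left(n \right)} = \left(4 + 3 \left(-2\right)\right) n = \left(4 - 6\right) n = - 2 n$)
$Z{\left(C,v \right)} = -4 + 2 v$ ($Z{\left(C,v \right)} = \left(-4 + v\right) + v = -4 + 2 v$)
$W{\left(-1 \right)} Z{\left(11,N \right)} - 61 = \left(-2\right) \left(-1\right) \left(-4 + 2 \cdot 5\right) - 61 = 2 \left(-4 + 10\right) - 61 = 2 \cdot 6 - 61 = 12 - 61 = -49$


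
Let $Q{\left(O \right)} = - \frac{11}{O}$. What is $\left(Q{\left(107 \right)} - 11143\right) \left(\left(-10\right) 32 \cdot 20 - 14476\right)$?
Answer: $\frac{24890705312}{107} \approx 2.3262 \cdot 10^{8}$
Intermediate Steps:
$\left(Q{\left(107 \right)} - 11143\right) \left(\left(-10\right) 32 \cdot 20 - 14476\right) = \left(- \frac{11}{107} - 11143\right) \left(\left(-10\right) 32 \cdot 20 - 14476\right) = \left(\left(-11\right) \frac{1}{107} - 11143\right) \left(\left(-320\right) 20 - 14476\right) = \left(- \frac{11}{107} - 11143\right) \left(-6400 - 14476\right) = \left(- \frac{1192312}{107}\right) \left(-20876\right) = \frac{24890705312}{107}$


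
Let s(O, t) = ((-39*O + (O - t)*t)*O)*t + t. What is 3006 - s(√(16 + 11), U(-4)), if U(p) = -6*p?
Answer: 12702 + 41472*√3 ≈ 84534.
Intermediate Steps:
s(O, t) = t + O*t*(-39*O + t*(O - t)) (s(O, t) = ((-39*O + t*(O - t))*O)*t + t = (O*(-39*O + t*(O - t)))*t + t = O*t*(-39*O + t*(O - t)) + t = t + O*t*(-39*O + t*(O - t)))
3006 - s(√(16 + 11), U(-4)) = 3006 - (-6*(-4))*(1 - 39*(√(16 + 11))² + (-6*(-4))*(√(16 + 11))² - √(16 + 11)*(-6*(-4))²) = 3006 - 24*(1 - 39*(√27)² + 24*(√27)² - 1*√27*24²) = 3006 - 24*(1 - 39*(3*√3)² + 24*(3*√3)² - 1*3*√3*576) = 3006 - 24*(1 - 39*27 + 24*27 - 1728*√3) = 3006 - 24*(1 - 1053 + 648 - 1728*√3) = 3006 - 24*(-404 - 1728*√3) = 3006 - (-9696 - 41472*√3) = 3006 + (9696 + 41472*√3) = 12702 + 41472*√3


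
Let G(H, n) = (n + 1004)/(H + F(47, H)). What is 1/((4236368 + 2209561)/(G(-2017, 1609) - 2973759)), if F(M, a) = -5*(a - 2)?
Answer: -8007340863/17356738154 ≈ -0.46134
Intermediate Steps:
F(M, a) = 10 - 5*a (F(M, a) = -5*(-2 + a) = 10 - 5*a)
G(H, n) = (1004 + n)/(10 - 4*H) (G(H, n) = (n + 1004)/(H + (10 - 5*H)) = (1004 + n)/(10 - 4*H))
1/((4236368 + 2209561)/(G(-2017, 1609) - 2973759)) = 1/((4236368 + 2209561)/((-1004 - 1*1609)/(2*(-5 + 2*(-2017))) - 2973759)) = 1/(6445929/((-1004 - 1609)/(2*(-5 - 4034)) - 2973759)) = 1/(6445929/((½)*(-2613)/(-4039) - 2973759)) = 1/(6445929/((½)*(-1/4039)*(-2613) - 2973759)) = 1/(6445929/(2613/8078 - 2973759)) = 1/(6445929/(-24022022589/8078)) = 1/(6445929*(-8078/24022022589)) = 1/(-17356738154/8007340863) = -8007340863/17356738154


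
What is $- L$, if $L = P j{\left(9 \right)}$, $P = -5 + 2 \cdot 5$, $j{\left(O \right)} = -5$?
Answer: $25$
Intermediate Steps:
$P = 5$ ($P = -5 + 10 = 5$)
$L = -25$ ($L = 5 \left(-5\right) = -25$)
$- L = \left(-1\right) \left(-25\right) = 25$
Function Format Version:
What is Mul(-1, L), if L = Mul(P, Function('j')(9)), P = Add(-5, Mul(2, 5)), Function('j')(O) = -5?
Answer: 25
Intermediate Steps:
P = 5 (P = Add(-5, 10) = 5)
L = -25 (L = Mul(5, -5) = -25)
Mul(-1, L) = Mul(-1, -25) = 25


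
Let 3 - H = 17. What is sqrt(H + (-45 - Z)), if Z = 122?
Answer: I*sqrt(181) ≈ 13.454*I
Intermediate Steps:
H = -14 (H = 3 - 1*17 = 3 - 17 = -14)
sqrt(H + (-45 - Z)) = sqrt(-14 + (-45 - 1*122)) = sqrt(-14 + (-45 - 122)) = sqrt(-14 - 167) = sqrt(-181) = I*sqrt(181)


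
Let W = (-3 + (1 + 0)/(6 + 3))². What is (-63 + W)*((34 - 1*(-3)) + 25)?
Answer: -274474/81 ≈ -3388.6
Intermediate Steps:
W = 676/81 (W = (-3 + 1/9)² = (-3 + 1*(⅑))² = (-3 + ⅑)² = (-26/9)² = 676/81 ≈ 8.3457)
(-63 + W)*((34 - 1*(-3)) + 25) = (-63 + 676/81)*((34 - 1*(-3)) + 25) = -4427*((34 + 3) + 25)/81 = -4427*(37 + 25)/81 = -4427/81*62 = -274474/81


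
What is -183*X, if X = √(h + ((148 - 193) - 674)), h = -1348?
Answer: -183*I*√2067 ≈ -8320.0*I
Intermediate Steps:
X = I*√2067 (X = √(-1348 + ((148 - 193) - 674)) = √(-1348 + (-45 - 674)) = √(-1348 - 719) = √(-2067) = I*√2067 ≈ 45.464*I)
-183*X = -183*I*√2067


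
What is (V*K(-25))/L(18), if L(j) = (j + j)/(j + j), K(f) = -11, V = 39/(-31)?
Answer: 429/31 ≈ 13.839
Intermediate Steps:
V = -39/31 (V = 39*(-1/31) = -39/31 ≈ -1.2581)
L(j) = 1 (L(j) = (2*j)/((2*j)) = (2*j)*(1/(2*j)) = 1)
(V*K(-25))/L(18) = -39/31*(-11)/1 = (429/31)*1 = 429/31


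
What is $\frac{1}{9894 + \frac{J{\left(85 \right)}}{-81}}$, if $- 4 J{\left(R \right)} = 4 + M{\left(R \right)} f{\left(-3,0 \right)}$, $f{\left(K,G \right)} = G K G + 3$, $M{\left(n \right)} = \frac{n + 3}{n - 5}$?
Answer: $\frac{3240}{32056633} \approx 0.00010107$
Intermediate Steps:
$M{\left(n \right)} = \frac{3 + n}{-5 + n}$
$f{\left(K,G \right)} = 3 + K G^{2}$ ($f{\left(K,G \right)} = K G^{2} + 3 = 3 + K G^{2}$)
$J{\left(R \right)} = -1 - \frac{3 \left(3 + R\right)}{4 \left(-5 + R\right)}$ ($J{\left(R \right)} = - \frac{4 + \frac{3 + R}{-5 + R} \left(3 - 3 \cdot 0^{2}\right)}{4} = - \frac{4 + \frac{3 + R}{-5 + R} \left(3 - 0\right)}{4} = - \frac{4 + \frac{3 + R}{-5 + R} \left(3 + 0\right)}{4} = - \frac{4 + \frac{3 + R}{-5 + R} 3}{4} = - \frac{4 + \frac{3 \left(3 + R\right)}{-5 + R}}{4} = -1 - \frac{3 \left(3 + R\right)}{4 \left(-5 + R\right)}$)
$\frac{1}{9894 + \frac{J{\left(85 \right)}}{-81}} = \frac{1}{9894 + \frac{\frac{1}{4} \frac{1}{-5 + 85} \left(11 - 595\right)}{-81}} = \frac{1}{9894 + \frac{11 - 595}{4 \cdot 80} \left(- \frac{1}{81}\right)} = \frac{1}{9894 + \frac{1}{4} \cdot \frac{1}{80} \left(-584\right) \left(- \frac{1}{81}\right)} = \frac{1}{9894 - - \frac{73}{3240}} = \frac{1}{9894 + \frac{73}{3240}} = \frac{1}{\frac{32056633}{3240}} = \frac{3240}{32056633}$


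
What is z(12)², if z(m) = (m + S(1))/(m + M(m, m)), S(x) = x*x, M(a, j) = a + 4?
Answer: 169/784 ≈ 0.21556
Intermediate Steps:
M(a, j) = 4 + a
S(x) = x²
z(m) = (1 + m)/(4 + 2*m) (z(m) = (m + 1²)/(m + (4 + m)) = (m + 1)/(4 + 2*m) = (1 + m)/(4 + 2*m))
z(12)² = ((1 + 12)/(2*(2 + 12)))² = ((½)*13/14)² = ((½)*(1/14)*13)² = (13/28)² = 169/784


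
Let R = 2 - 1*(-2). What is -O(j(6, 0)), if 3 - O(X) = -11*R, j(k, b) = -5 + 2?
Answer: -47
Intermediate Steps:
R = 4 (R = 2 + 2 = 4)
j(k, b) = -3
O(X) = 47 (O(X) = 3 - (-11)*4 = 3 - 1*(-44) = 3 + 44 = 47)
-O(j(6, 0)) = -1*47 = -47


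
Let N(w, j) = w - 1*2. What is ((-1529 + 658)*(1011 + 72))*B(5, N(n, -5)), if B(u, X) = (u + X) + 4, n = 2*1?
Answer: -8489637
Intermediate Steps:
n = 2
N(w, j) = -2 + w (N(w, j) = w - 2 = -2 + w)
B(u, X) = 4 + X + u (B(u, X) = (X + u) + 4 = 4 + X + u)
((-1529 + 658)*(1011 + 72))*B(5, N(n, -5)) = ((-1529 + 658)*(1011 + 72))*(4 + (-2 + 2) + 5) = (-871*1083)*(4 + 0 + 5) = -943293*9 = -8489637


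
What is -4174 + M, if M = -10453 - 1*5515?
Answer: -20142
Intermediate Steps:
M = -15968 (M = -10453 - 5515 = -15968)
-4174 + M = -4174 - 15968 = -20142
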